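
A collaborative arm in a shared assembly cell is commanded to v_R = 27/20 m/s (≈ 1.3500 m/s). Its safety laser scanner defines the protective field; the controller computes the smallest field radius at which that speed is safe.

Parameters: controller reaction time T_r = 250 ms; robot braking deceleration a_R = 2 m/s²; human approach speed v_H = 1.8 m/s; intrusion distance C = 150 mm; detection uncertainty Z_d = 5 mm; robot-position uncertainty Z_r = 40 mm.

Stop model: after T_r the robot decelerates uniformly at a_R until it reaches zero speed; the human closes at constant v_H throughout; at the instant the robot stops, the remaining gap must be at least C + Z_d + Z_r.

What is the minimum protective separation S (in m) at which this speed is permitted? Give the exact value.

T_s = v_R/a_R = (27/20)/2 = 0.6750 s
robot covers v_R·T_r = 1.3500·0.2500 = 0.3375 m before braking
braking distance = 1.3500²/(2·2.0000) = 0.4556 m
person approaches 1.8000·(0.2500+0.6750) = 1.6650 m
C+Z_d+Z_r = 0.1500+0.0050+0.0400 = 0.1950 m
S_min ≈ 0.3375+0.4556+1.6650+0.1950  ⇒  S_min = 849/320 m

S_min = 849/320 m = 2.6531 m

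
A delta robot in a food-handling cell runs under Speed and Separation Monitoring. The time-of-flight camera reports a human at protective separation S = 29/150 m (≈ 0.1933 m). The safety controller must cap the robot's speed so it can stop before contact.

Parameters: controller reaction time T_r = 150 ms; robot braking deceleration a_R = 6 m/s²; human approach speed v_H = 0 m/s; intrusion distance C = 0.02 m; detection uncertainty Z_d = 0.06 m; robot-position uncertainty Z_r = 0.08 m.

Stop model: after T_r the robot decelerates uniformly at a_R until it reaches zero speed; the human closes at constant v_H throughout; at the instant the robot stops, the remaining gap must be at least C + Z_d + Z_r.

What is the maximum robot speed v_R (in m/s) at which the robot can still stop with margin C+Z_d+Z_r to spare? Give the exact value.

collect terms ⇒ (1/12)·v_R² + (3/20)·v_R + (-1/30) = 0
  disc = (3/20)² − 4·(1/12)·(-1/30) = 121/3600 ; √disc = 11/60
  v_R = (−(3/20) + 11/60) / (2·(1/12)) = 1/5 m/s
check:
stop time T_s = (1/5)/6 = 0.0333 s
reaction-phase robot travel = 0.2000·0.1500 = 0.0300 m
robot covers 0.2000·0.0333 − ½·6.0000·0.0333² = 0.0033 m while stopping
human over T_r+T_s: 0.0000·(0.1500+0.0333) = 0.0000 m
residual clearance needed = 0.0200+0.0600+0.0800 = 0.1600 m
sum ≈ 0.0300+0.0033+0.0000+0.1600 ≈ 0.1933 m = S ✓

v_R_max = 1/5 m/s = 0.2000 m/s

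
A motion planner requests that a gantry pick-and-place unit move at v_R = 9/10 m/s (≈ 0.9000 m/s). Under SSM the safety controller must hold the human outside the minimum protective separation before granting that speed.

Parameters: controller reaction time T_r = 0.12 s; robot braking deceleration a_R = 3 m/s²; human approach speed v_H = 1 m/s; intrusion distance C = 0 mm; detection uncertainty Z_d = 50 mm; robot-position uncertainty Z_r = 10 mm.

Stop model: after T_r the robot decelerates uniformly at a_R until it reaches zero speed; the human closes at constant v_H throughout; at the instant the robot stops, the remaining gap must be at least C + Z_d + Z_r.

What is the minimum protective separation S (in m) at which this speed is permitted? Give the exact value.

S_min = 723/1000 m = 0.7230 m

stop time T_s = (9/10)/3 = 0.3000 s
reaction-phase robot travel = 0.9000·0.1200 = 0.1080 m
robot covers 0.9000·0.3000 − ½·3.0000·0.3000² = 0.1350 m while stopping
human over T_r+T_s: 1.0000·(0.1200+0.3000) = 0.4200 m
residual clearance needed = 0.0000+0.0500+0.0100 = 0.0600 m
S_min ≈ 0.1080+0.1350+0.4200+0.0600  ⇒  S_min = 723/1000 m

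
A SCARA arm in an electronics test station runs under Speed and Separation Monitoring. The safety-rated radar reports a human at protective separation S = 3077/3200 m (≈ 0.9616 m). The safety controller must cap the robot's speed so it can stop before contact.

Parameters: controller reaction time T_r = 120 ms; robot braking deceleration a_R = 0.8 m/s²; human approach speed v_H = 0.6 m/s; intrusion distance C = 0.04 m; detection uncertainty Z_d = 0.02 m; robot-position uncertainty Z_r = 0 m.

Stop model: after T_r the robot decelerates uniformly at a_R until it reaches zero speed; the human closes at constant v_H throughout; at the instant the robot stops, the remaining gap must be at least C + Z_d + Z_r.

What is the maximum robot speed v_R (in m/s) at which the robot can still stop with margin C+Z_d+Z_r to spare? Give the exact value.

collect terms ⇒ (5/8)·v_R² + (87/100)·v_R + (-13273/16000) = 0
  disc = (87/100)² − 4·(5/8)·(-13273/16000) = 452929/160000 ; √disc = 673/400
  v_R = (−(87/100) + 673/400) / (2·(5/8)) = 13/20 m/s
check:
T_s = v_R/a_R = (13/20)/(4/5) = 0.8125 s
reaction-phase robot travel = 0.6500·0.1200 = 0.0780 m
robot under decel: 0.6500²/(2·0.8000) = 0.2641 m
human over T_r+T_s: 0.6000·(0.1200+0.8125) = 0.5595 m
residual clearance needed = 0.0400+0.0200+0.0000 = 0.0600 m
sum ≈ 0.0780+0.2641+0.5595+0.0600 ≈ 0.9616 m = S ✓

v_R_max = 13/20 m/s = 0.6500 m/s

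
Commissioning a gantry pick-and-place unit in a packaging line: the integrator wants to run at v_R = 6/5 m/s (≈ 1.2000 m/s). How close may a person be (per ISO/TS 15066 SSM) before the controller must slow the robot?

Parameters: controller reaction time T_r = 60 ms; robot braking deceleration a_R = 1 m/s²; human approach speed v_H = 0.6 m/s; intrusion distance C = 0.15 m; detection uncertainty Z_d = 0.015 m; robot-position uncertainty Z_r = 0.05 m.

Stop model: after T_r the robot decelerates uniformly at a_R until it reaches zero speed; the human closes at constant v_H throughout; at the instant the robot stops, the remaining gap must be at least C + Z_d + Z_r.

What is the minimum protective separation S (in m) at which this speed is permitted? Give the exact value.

braking lasts T_s = (6/5)/1 = 1.2000 s
robot in T_r: 1.2000·0.0600 = 0.0720 m
braking distance = 1.2000²/(2·1.0000) = 0.7200 m
human closes 0.6000·1.2600 = 0.7560 m
C+Z_d+Z_r = 0.1500+0.0150+0.0500 = 0.2150 m
S_min ≈ 0.0720+0.7200+0.7560+0.2150  ⇒  S_min = 1763/1000 m

S_min = 1763/1000 m = 1.7630 m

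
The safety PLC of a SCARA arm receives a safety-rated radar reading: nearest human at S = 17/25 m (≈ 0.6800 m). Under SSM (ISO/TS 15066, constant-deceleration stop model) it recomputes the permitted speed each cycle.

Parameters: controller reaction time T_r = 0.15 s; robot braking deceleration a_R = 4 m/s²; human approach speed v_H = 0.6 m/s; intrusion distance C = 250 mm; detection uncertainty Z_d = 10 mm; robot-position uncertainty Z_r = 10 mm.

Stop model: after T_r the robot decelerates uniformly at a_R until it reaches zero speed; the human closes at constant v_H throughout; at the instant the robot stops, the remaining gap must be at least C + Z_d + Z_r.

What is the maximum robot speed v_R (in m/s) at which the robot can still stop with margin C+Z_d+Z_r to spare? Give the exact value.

v_R_max = 4/5 m/s = 0.8000 m/s

quadratic (1/8)·v² + (3/10)·v + (-8/25) = 0
  disc = (3/10)² − 4·(1/8)·(-8/25) = 1/4 ; √disc = 1/2
  v_R = (−(3/10) + 1/2) / (2·(1/8)) = 4/5 m/s
check:
stop time T_s = (4/5)/4 = 0.2000 s
robot covers v_R·T_r = 0.8000·0.1500 = 0.1200 m before braking
braking distance = 0.8000²/(2·4.0000) = 0.0800 m
person approaches 0.6000·(0.1500+0.2000) = 0.2100 m
margins: 0.2500+0.0100+0.0100 = 0.2700 m
sum ≈ 0.1200+0.0800+0.2100+0.2700 ≈ 0.6800 m = S ✓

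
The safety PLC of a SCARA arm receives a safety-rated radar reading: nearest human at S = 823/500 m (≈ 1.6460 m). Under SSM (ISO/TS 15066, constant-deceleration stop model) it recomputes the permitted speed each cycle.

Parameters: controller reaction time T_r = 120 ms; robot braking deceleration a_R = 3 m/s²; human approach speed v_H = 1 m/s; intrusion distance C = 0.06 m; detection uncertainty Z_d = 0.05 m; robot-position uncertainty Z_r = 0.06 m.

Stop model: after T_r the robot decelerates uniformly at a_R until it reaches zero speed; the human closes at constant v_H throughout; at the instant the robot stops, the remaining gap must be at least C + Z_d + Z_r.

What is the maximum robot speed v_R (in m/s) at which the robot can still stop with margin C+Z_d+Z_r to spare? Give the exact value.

v_R_max = 9/5 m/s = 1.8000 m/s

quadratic (1/6)·v² + (34/75)·v + (-339/250) = 0
  disc = (34/75)² − 4·(1/6)·(-339/250) = 6241/5625 ; √disc = 79/75
  v_R = (−(34/75) + 79/75) / (2·(1/6)) = 9/5 m/s
check:
T_s = v_R/a_R = (9/5)/3 = 0.6000 s
robot covers v_R·T_r = 1.8000·0.1200 = 0.2160 m before braking
robot covers 1.8000·0.6000 − ½·3.0000·0.6000² = 0.5400 m while stopping
human over T_r+T_s: 1.0000·(0.1200+0.6000) = 0.7200 m
margins: 0.0600+0.0500+0.0600 = 0.1700 m
sum ≈ 0.2160+0.5400+0.7200+0.1700 ≈ 1.6460 m = S ✓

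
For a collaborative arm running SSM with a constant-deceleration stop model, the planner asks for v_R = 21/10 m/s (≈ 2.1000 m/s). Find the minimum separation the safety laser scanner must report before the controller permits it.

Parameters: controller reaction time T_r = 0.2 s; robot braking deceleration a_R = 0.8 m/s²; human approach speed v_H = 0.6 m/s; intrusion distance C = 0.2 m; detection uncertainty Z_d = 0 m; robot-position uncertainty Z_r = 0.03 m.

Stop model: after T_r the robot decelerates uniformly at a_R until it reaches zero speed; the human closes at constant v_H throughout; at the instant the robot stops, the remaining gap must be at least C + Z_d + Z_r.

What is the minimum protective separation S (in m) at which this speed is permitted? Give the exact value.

S_min = 4081/800 m = 5.1013 m

stop time T_s = (21/10)/(4/5) = 2.6250 s
robot in T_r: 2.1000·0.2000 = 0.4200 m
robot covers 2.1000·2.6250 − ½·0.8000·2.6250² = 2.7563 m while stopping
person approaches 0.6000·(0.2000+2.6250) = 1.6950 m
C+Z_d+Z_r = 0.2000+0.0000+0.0300 = 0.2300 m
S_min ≈ 0.4200+2.7563+1.6950+0.2300  ⇒  S_min = 4081/800 m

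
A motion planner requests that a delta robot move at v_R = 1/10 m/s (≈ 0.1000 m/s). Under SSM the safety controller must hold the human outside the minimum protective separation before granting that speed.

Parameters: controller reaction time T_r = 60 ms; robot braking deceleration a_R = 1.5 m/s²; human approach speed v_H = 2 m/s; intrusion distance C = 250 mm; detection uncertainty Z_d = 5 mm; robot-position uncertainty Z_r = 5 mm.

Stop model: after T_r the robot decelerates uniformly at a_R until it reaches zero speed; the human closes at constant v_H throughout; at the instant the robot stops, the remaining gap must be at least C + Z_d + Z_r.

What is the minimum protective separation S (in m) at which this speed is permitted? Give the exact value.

S_min = 196/375 m = 0.5227 m

stop time T_s = (1/10)/(3/2) = 0.0667 s
robot in T_r: 0.1000·0.0600 = 0.0060 m
robot under decel: 0.1000²/(2·1.5000) = 0.0033 m
human closes 2.0000·0.1267 = 0.2533 m
residual clearance needed = 0.2500+0.0050+0.0050 = 0.2600 m
S_min ≈ 0.0060+0.0033+0.2533+0.2600  ⇒  S_min = 196/375 m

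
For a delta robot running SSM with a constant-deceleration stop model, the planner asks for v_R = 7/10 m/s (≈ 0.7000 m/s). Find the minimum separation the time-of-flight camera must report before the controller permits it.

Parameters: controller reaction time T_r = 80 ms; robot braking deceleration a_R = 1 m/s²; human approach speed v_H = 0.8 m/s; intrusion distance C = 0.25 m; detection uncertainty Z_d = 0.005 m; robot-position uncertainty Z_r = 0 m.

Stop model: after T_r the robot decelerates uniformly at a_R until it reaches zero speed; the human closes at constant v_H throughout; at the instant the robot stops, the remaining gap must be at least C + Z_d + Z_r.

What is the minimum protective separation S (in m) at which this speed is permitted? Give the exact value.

S_min = 59/50 m = 1.1800 m

stop time T_s = (7/10)/1 = 0.7000 s
robot in T_r: 0.7000·0.0800 = 0.0560 m
braking distance = 0.7000²/(2·1.0000) = 0.2450 m
human closes 0.8000·0.7800 = 0.6240 m
margins: 0.2500+0.0050+0.0000 = 0.2550 m
S_min ≈ 0.0560+0.2450+0.6240+0.2550  ⇒  S_min = 59/50 m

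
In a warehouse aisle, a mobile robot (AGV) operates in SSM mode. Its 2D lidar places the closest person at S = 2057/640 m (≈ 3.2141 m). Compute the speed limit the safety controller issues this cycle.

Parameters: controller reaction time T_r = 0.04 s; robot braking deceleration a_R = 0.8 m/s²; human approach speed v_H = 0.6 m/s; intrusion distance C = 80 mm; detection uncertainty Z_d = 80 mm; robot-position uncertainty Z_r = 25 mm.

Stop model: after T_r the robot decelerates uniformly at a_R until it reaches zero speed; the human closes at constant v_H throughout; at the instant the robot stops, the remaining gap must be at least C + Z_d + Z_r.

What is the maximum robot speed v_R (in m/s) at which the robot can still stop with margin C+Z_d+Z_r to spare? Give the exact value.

v_R_max = 33/20 m/s = 1.6500 m/s

collect terms ⇒ (5/8)·v_R² + (79/100)·v_R + (-48081/16000) = 0
  disc = (79/100)² − 4·(5/8)·(-48081/16000) = 1301881/160000 ; √disc = 1141/400
  v_R = (−(79/100) + 1141/400) / (2·(5/8)) = 33/20 m/s
check:
braking lasts T_s = (33/20)/(4/5) = 2.0625 s
reaction-phase robot travel = 1.6500·0.0400 = 0.0660 m
robot under decel: 1.6500²/(2·0.8000) = 1.7016 m
human closes 0.6000·2.1025 = 1.2615 m
residual clearance needed = 0.0800+0.0800+0.0250 = 0.1850 m
sum ≈ 0.0660+1.7016+1.2615+0.1850 ≈ 3.2141 m = S ✓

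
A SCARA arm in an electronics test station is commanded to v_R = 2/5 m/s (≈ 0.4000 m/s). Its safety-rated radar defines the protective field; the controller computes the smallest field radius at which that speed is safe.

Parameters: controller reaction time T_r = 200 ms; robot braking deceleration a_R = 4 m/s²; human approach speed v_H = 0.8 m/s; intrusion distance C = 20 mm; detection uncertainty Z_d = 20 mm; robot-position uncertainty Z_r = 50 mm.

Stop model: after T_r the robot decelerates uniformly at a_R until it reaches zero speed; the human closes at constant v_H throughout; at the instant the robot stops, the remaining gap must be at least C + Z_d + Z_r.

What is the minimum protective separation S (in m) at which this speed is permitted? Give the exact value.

braking lasts T_s = (2/5)/4 = 0.1000 s
robot covers v_R·T_r = 0.4000·0.2000 = 0.0800 m before braking
robot under decel: 0.4000²/(2·4.0000) = 0.0200 m
human closes 0.8000·0.3000 = 0.2400 m
C+Z_d+Z_r = 0.0200+0.0200+0.0500 = 0.0900 m
S_min ≈ 0.0800+0.0200+0.2400+0.0900  ⇒  S_min = 43/100 m

S_min = 43/100 m = 0.4300 m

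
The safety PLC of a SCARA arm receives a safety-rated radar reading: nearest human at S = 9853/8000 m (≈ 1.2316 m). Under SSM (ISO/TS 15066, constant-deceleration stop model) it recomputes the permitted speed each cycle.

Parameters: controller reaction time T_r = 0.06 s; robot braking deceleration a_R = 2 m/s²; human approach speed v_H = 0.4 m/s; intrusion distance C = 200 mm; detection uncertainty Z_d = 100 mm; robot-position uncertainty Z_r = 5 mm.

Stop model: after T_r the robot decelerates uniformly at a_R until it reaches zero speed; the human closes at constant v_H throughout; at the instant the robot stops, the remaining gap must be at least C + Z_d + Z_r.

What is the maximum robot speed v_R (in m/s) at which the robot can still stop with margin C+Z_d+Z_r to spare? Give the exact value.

v_R_max = 29/20 m/s = 1.4500 m/s

at the boundary: (1/4)·v² + (13/50)·v + (-7221/8000) = 0
  disc = (13/50)² − 4·(1/4)·(-7221/8000) = 38809/40000 ; √disc = 197/200
  v_R = (−(13/50) + 197/200) / (2·(1/4)) = 29/20 m/s
check:
braking lasts T_s = (29/20)/2 = 0.7250 s
robot covers v_R·T_r = 1.4500·0.0600 = 0.0870 m before braking
robot under decel: 1.4500²/(2·2.0000) = 0.5256 m
person approaches 0.4000·(0.0600+0.7250) = 0.3140 m
C+Z_d+Z_r = 0.2000+0.1000+0.0050 = 0.3050 m
sum ≈ 0.0870+0.5256+0.3140+0.3050 ≈ 1.2316 m = S ✓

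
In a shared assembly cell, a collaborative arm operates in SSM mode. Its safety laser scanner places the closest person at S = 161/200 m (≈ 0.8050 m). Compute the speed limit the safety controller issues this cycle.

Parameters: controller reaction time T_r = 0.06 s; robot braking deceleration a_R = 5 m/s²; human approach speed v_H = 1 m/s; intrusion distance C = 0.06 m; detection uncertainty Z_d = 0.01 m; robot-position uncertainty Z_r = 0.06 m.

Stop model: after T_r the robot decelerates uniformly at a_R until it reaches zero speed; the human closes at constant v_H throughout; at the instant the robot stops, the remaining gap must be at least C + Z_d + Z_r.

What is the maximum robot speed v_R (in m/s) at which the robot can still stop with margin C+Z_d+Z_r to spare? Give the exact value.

v_R_max = 3/2 m/s = 1.5000 m/s

quadratic (1/10)·v² + (13/50)·v + (-123/200) = 0
  disc = (13/50)² − 4·(1/10)·(-123/200) = 196/625 ; √disc = 14/25
  v_R = (−(13/50) + 14/25) / (2·(1/10)) = 3/2 m/s
check:
T_s = v_R/a_R = (3/2)/5 = 0.3000 s
robot in T_r: 1.5000·0.0600 = 0.0900 m
robot under decel: 1.5000²/(2·5.0000) = 0.2250 m
person approaches 1.0000·(0.0600+0.3000) = 0.3600 m
margins: 0.0600+0.0100+0.0600 = 0.1300 m
sum ≈ 0.0900+0.2250+0.3600+0.1300 ≈ 0.8050 m = S ✓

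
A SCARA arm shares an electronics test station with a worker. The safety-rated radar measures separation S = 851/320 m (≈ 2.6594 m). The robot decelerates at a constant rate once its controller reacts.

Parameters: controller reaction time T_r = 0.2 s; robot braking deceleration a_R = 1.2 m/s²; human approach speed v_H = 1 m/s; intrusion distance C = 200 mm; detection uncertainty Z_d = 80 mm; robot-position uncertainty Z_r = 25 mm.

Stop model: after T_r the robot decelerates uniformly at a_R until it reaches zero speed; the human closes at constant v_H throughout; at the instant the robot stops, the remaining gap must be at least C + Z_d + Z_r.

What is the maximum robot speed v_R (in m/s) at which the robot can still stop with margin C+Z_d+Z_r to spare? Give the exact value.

v_R_max = 27/20 m/s = 1.3500 m/s

collect terms ⇒ (5/12)·v_R² + (31/30)·v_R + (-3447/1600) = 0
  disc = (31/30)² − 4·(5/12)·(-3447/1600) = 67081/14400 ; √disc = 259/120
  v_R = (−(31/30) + 259/120) / (2·(5/12)) = 27/20 m/s
check:
T_s = v_R/a_R = (27/20)/(6/5) = 1.1250 s
robot in T_r: 1.3500·0.2000 = 0.2700 m
robot under decel: 1.3500²/(2·1.2000) = 0.7594 m
human closes 1.0000·1.3250 = 1.3250 m
residual clearance needed = 0.2000+0.0800+0.0250 = 0.3050 m
sum ≈ 0.2700+0.7594+1.3250+0.3050 ≈ 2.6594 m = S ✓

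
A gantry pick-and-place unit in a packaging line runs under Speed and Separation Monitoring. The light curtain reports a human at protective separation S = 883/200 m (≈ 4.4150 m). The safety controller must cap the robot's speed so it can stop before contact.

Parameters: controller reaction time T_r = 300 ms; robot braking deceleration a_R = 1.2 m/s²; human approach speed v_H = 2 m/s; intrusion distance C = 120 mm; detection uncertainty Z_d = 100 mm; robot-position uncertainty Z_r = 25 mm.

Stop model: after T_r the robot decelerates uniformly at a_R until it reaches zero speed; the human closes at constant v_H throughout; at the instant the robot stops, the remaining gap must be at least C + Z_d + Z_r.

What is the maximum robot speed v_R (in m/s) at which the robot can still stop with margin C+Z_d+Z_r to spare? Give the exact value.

v_R_max = 7/5 m/s = 1.4000 m/s

quadratic (5/12)·v² + (59/30)·v + (-357/100) = 0
  disc = (59/30)² − 4·(5/12)·(-357/100) = 2209/225 ; √disc = 47/15
  v_R = (−(59/30) + 47/15) / (2·(5/12)) = 7/5 m/s
check:
braking lasts T_s = (7/5)/(6/5) = 1.1667 s
robot in T_r: 1.4000·0.3000 = 0.4200 m
robot under decel: 1.4000²/(2·1.2000) = 0.8167 m
human over T_r+T_s: 2.0000·(0.3000+1.1667) = 2.9333 m
residual clearance needed = 0.1200+0.1000+0.0250 = 0.2450 m
sum ≈ 0.4200+0.8167+2.9333+0.2450 ≈ 4.4150 m = S ✓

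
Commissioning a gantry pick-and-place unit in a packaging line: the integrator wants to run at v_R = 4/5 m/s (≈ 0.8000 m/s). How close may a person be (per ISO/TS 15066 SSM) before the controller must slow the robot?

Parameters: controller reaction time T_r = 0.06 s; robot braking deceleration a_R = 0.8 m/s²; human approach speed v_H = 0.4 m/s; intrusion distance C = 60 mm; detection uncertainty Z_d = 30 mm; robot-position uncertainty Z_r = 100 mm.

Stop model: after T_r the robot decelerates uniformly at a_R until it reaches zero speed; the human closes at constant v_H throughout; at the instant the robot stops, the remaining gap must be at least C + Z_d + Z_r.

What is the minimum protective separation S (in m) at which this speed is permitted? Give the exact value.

S_min = 531/500 m = 1.0620 m

stop time T_s = (4/5)/(4/5) = 1.0000 s
robot in T_r: 0.8000·0.0600 = 0.0480 m
robot covers 0.8000·1.0000 − ½·0.8000·1.0000² = 0.4000 m while stopping
human closes 0.4000·1.0600 = 0.4240 m
residual clearance needed = 0.0600+0.0300+0.1000 = 0.1900 m
S_min ≈ 0.0480+0.4000+0.4240+0.1900  ⇒  S_min = 531/500 m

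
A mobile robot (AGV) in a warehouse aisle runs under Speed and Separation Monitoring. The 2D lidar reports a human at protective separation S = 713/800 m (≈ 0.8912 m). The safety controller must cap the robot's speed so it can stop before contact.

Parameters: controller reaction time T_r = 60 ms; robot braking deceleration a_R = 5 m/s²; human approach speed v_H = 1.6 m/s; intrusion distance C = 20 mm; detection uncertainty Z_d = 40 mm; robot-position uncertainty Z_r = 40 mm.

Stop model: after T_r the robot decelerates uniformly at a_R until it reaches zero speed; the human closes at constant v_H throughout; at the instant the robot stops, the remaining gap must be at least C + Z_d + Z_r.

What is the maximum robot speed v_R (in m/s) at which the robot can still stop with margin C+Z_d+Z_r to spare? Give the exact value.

v_R_max = 27/20 m/s = 1.3500 m/s

collect terms ⇒ (1/10)·v_R² + (19/50)·v_R + (-2781/4000) = 0
  disc = (19/50)² − 4·(1/10)·(-2781/4000) = 169/400 ; √disc = 13/20
  v_R = (−(19/50) + 13/20) / (2·(1/10)) = 27/20 m/s
check:
braking lasts T_s = (27/20)/5 = 0.2700 s
robot in T_r: 1.3500·0.0600 = 0.0810 m
robot covers 1.3500·0.2700 − ½·5.0000·0.2700² = 0.1822 m while stopping
person approaches 1.6000·(0.0600+0.2700) = 0.5280 m
margins: 0.0200+0.0400+0.0400 = 0.1000 m
sum ≈ 0.0810+0.1822+0.5280+0.1000 ≈ 0.8912 m = S ✓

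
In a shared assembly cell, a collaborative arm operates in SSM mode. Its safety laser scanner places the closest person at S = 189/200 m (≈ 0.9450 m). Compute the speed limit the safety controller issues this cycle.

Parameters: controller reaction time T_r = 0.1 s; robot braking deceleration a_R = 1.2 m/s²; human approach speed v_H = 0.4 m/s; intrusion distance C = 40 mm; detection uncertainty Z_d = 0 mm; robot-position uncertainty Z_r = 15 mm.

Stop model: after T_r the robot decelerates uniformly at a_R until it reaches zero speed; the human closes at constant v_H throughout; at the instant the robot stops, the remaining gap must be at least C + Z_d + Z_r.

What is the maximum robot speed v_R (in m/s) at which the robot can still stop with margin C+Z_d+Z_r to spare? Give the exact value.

at the boundary: (5/12)·v² + (13/30)·v + (-17/20) = 0
  disc = (13/30)² − 4·(5/12)·(-17/20) = 361/225 ; √disc = 19/15
  v_R = (−(13/30) + 19/15) / (2·(5/12)) = 1 m/s
check:
T_s = v_R/a_R = 1/(6/5) = 0.8333 s
robot covers v_R·T_r = 1.0000·0.1000 = 0.1000 m before braking
braking distance = 1.0000²/(2·1.2000) = 0.4167 m
person approaches 0.4000·(0.1000+0.8333) = 0.3733 m
C+Z_d+Z_r = 0.0400+0.0000+0.0150 = 0.0550 m
sum ≈ 0.1000+0.4167+0.3733+0.0550 ≈ 0.9450 m = S ✓

v_R_max = 1 m/s = 1.0000 m/s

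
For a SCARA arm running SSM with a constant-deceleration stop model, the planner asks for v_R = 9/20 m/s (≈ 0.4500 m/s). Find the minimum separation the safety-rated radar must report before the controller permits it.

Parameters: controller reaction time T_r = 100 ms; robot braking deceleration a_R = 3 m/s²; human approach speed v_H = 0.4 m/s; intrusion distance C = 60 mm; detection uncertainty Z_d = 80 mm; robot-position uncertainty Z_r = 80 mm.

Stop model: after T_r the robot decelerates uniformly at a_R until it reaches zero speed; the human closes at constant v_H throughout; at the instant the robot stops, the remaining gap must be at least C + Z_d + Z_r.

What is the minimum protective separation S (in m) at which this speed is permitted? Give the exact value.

braking lasts T_s = (9/20)/3 = 0.1500 s
reaction-phase robot travel = 0.4500·0.1000 = 0.0450 m
braking distance = 0.4500²/(2·3.0000) = 0.0338 m
human over T_r+T_s: 0.4000·(0.1000+0.1500) = 0.1000 m
margins: 0.0600+0.0800+0.0800 = 0.2200 m
S_min ≈ 0.0450+0.0338+0.1000+0.2200  ⇒  S_min = 319/800 m

S_min = 319/800 m = 0.3987 m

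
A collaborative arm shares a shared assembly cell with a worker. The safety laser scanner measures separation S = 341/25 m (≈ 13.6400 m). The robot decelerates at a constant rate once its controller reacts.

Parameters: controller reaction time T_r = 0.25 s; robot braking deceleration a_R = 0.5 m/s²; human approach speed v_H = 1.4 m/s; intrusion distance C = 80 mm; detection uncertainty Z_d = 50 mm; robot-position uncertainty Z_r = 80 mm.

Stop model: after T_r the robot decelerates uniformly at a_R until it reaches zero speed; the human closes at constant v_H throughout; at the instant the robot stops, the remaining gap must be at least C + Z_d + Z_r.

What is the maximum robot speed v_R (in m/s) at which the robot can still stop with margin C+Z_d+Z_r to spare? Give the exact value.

quadratic (1)·v² + (61/20)·v + (-327/25) = 0
  disc = (61/20)² − 4·(1)·(-327/25) = 24649/400 ; √disc = 157/20
  v_R = (−(61/20) + 157/20) / (2·(1)) = 12/5 m/s
check:
T_s = v_R/a_R = (12/5)/(1/2) = 4.8000 s
reaction-phase robot travel = 2.4000·0.2500 = 0.6000 m
robot covers 2.4000·4.8000 − ½·0.5000·4.8000² = 5.7600 m while stopping
person approaches 1.4000·(0.2500+4.8000) = 7.0700 m
margins: 0.0800+0.0500+0.0800 = 0.2100 m
sum ≈ 0.6000+5.7600+7.0700+0.2100 ≈ 13.6400 m = S ✓

v_R_max = 12/5 m/s = 2.4000 m/s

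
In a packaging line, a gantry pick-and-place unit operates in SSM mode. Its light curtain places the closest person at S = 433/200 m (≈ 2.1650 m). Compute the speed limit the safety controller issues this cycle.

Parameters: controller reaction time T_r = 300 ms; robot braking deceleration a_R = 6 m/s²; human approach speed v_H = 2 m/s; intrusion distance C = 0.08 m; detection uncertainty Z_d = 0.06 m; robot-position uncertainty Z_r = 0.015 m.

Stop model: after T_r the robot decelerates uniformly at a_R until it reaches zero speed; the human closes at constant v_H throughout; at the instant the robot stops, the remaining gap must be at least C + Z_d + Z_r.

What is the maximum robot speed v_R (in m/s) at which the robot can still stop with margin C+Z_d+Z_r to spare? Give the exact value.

quadratic (1/12)·v² + (19/30)·v + (-141/100) = 0
  disc = (19/30)² − 4·(1/12)·(-141/100) = 196/225 ; √disc = 14/15
  v_R = (−(19/30) + 14/15) / (2·(1/12)) = 9/5 m/s
check:
braking lasts T_s = (9/5)/6 = 0.3000 s
reaction-phase robot travel = 1.8000·0.3000 = 0.5400 m
robot under decel: 1.8000²/(2·6.0000) = 0.2700 m
human over T_r+T_s: 2.0000·(0.3000+0.3000) = 1.2000 m
margins: 0.0800+0.0600+0.0150 = 0.1550 m
sum ≈ 0.5400+0.2700+1.2000+0.1550 ≈ 2.1650 m = S ✓

v_R_max = 9/5 m/s = 1.8000 m/s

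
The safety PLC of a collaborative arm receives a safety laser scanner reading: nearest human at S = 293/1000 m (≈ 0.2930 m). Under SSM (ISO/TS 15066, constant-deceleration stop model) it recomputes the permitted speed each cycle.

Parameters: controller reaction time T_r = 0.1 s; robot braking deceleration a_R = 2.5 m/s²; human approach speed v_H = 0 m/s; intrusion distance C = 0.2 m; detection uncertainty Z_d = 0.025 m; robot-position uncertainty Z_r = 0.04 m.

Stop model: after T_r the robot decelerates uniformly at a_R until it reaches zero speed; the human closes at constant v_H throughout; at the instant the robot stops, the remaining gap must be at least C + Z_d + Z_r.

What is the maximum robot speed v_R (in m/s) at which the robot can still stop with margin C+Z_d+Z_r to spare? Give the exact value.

at the boundary: (1/5)·v² + (1/10)·v + (-7/250) = 0
  disc = (1/10)² − 4·(1/5)·(-7/250) = 81/2500 ; √disc = 9/50
  v_R = (−(1/10) + 9/50) / (2·(1/5)) = 1/5 m/s
check:
braking lasts T_s = (1/5)/(5/2) = 0.0800 s
reaction-phase robot travel = 0.2000·0.1000 = 0.0200 m
braking distance = 0.2000²/(2·2.5000) = 0.0080 m
person approaches 0.0000·(0.1000+0.0800) = 0.0000 m
C+Z_d+Z_r = 0.2000+0.0250+0.0400 = 0.2650 m
sum ≈ 0.0200+0.0080+0.0000+0.2650 ≈ 0.2930 m = S ✓

v_R_max = 1/5 m/s = 0.2000 m/s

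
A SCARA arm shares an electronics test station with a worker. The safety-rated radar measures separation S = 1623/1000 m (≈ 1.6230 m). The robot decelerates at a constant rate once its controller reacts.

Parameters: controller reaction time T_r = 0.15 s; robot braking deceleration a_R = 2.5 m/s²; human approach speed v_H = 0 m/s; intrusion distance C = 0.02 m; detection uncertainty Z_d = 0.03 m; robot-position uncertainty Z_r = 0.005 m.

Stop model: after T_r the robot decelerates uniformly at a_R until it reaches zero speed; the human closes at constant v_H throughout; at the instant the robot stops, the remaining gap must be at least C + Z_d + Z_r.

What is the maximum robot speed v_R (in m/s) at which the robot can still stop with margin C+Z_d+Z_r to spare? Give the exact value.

quadratic (1/5)·v² + (3/20)·v + (-196/125) = 0
  disc = (3/20)² − 4·(1/5)·(-196/125) = 12769/10000 ; √disc = 113/100
  v_R = (−(3/20) + 113/100) / (2·(1/5)) = 49/20 m/s
check:
braking lasts T_s = (49/20)/(5/2) = 0.9800 s
reaction-phase robot travel = 2.4500·0.1500 = 0.3675 m
braking distance = 2.4500²/(2·2.5000) = 1.2005 m
person approaches 0.0000·(0.1500+0.9800) = 0.0000 m
residual clearance needed = 0.0200+0.0300+0.0050 = 0.0550 m
sum ≈ 0.3675+1.2005+0.0000+0.0550 ≈ 1.6230 m = S ✓

v_R_max = 49/20 m/s = 2.4500 m/s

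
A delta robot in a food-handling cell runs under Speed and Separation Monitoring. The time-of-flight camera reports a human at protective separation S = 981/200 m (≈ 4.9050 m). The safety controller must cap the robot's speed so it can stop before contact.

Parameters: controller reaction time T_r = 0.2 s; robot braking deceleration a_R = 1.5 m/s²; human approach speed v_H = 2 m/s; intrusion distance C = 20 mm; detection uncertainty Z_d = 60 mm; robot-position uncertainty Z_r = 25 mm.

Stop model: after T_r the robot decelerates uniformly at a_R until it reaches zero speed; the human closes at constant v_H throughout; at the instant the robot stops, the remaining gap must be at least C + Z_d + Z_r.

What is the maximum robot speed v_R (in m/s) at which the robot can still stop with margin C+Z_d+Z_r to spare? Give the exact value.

at the boundary: (1/3)·v² + (23/15)·v + (-22/5) = 0
  disc = (23/15)² − 4·(1/3)·(-22/5) = 1849/225 ; √disc = 43/15
  v_R = (−(23/15) + 43/15) / (2·(1/3)) = 2 m/s
check:
stop time T_s = 2/(3/2) = 1.3333 s
robot covers v_R·T_r = 2.0000·0.2000 = 0.4000 m before braking
robot covers 2.0000·1.3333 − ½·1.5000·1.3333² = 1.3333 m while stopping
person approaches 2.0000·(0.2000+1.3333) = 3.0667 m
C+Z_d+Z_r = 0.0200+0.0600+0.0250 = 0.1050 m
sum ≈ 0.4000+1.3333+3.0667+0.1050 ≈ 4.9050 m = S ✓

v_R_max = 2 m/s = 2.0000 m/s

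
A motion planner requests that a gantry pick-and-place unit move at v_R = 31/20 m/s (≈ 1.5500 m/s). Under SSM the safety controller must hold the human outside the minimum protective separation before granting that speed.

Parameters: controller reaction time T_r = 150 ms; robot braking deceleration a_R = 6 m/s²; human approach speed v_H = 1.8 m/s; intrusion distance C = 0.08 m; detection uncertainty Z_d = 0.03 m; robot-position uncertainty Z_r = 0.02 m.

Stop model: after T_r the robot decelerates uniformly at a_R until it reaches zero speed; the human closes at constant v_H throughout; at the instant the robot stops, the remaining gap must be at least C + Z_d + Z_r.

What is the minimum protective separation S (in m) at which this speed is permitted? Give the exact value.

T_s = v_R/a_R = (31/20)/6 = 0.2583 s
robot covers v_R·T_r = 1.5500·0.1500 = 0.2325 m before braking
braking distance = 1.5500²/(2·6.0000) = 0.2002 m
person approaches 1.8000·(0.1500+0.2583) = 0.7350 m
margins: 0.0800+0.0300+0.0200 = 0.1300 m
S_min ≈ 0.2325+0.2002+0.7350+0.1300  ⇒  S_min = 6229/4800 m

S_min = 6229/4800 m = 1.2977 m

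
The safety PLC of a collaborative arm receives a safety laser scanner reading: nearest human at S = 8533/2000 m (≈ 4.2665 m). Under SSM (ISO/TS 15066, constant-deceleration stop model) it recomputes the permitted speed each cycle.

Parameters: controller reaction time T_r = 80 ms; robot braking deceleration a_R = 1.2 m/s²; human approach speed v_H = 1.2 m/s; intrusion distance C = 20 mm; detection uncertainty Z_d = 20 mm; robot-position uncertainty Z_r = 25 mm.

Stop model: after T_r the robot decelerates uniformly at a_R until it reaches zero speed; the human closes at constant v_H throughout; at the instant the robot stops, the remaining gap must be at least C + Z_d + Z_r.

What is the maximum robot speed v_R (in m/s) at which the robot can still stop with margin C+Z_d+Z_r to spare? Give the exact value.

collect terms ⇒ (5/12)·v_R² + (27/25)·v_R + (-8211/2000) = 0
  disc = (27/25)² − 4·(5/12)·(-8211/2000) = 80089/10000 ; √disc = 283/100
  v_R = (−(27/25) + 283/100) / (2·(5/12)) = 21/10 m/s
check:
stop time T_s = (21/10)/(6/5) = 1.7500 s
robot covers v_R·T_r = 2.1000·0.0800 = 0.1680 m before braking
robot covers 2.1000·1.7500 − ½·1.2000·1.7500² = 1.8375 m while stopping
human closes 1.2000·1.8300 = 2.1960 m
C+Z_d+Z_r = 0.0200+0.0200+0.0250 = 0.0650 m
sum ≈ 0.1680+1.8375+2.1960+0.0650 ≈ 4.2665 m = S ✓

v_R_max = 21/10 m/s = 2.1000 m/s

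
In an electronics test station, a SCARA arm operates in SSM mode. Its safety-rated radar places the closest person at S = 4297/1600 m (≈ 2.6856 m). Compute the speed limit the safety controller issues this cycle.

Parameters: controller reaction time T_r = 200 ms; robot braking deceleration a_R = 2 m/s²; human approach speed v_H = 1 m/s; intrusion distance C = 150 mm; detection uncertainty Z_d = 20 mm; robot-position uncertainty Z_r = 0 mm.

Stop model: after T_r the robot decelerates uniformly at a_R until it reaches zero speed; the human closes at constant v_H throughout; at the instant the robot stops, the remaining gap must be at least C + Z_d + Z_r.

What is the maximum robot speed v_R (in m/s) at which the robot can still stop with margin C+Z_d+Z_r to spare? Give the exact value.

v_R_max = 39/20 m/s = 1.9500 m/s

quadratic (1/4)·v² + (7/10)·v + (-741/320) = 0
  disc = (7/10)² − 4·(1/4)·(-741/320) = 4489/1600 ; √disc = 67/40
  v_R = (−(7/10) + 67/40) / (2·(1/4)) = 39/20 m/s
check:
braking lasts T_s = (39/20)/2 = 0.9750 s
robot in T_r: 1.9500·0.2000 = 0.3900 m
braking distance = 1.9500²/(2·2.0000) = 0.9506 m
human closes 1.0000·1.1750 = 1.1750 m
C+Z_d+Z_r = 0.1500+0.0200+0.0000 = 0.1700 m
sum ≈ 0.3900+0.9506+1.1750+0.1700 ≈ 2.6856 m = S ✓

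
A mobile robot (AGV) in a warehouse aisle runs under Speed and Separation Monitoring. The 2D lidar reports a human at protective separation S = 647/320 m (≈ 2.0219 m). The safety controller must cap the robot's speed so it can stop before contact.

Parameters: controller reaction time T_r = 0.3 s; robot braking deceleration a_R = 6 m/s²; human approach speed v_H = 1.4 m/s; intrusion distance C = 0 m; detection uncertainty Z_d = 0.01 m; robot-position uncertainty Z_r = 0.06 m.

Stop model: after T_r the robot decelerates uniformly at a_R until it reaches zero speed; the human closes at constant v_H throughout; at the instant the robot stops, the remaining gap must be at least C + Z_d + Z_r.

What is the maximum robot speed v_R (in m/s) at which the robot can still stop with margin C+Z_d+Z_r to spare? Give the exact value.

quadratic (1/12)·v² + (8/15)·v + (-2451/1600) = 0
  disc = (8/15)² − 4·(1/12)·(-2451/1600) = 11449/14400 ; √disc = 107/120
  v_R = (−(8/15) + 107/120) / (2·(1/12)) = 43/20 m/s
check:
braking lasts T_s = (43/20)/6 = 0.3583 s
robot covers v_R·T_r = 2.1500·0.3000 = 0.6450 m before braking
braking distance = 2.1500²/(2·6.0000) = 0.3852 m
human over T_r+T_s: 1.4000·(0.3000+0.3583) = 0.9217 m
residual clearance needed = 0.0000+0.0100+0.0600 = 0.0700 m
sum ≈ 0.6450+0.3852+0.9217+0.0700 ≈ 2.0219 m = S ✓

v_R_max = 43/20 m/s = 2.1500 m/s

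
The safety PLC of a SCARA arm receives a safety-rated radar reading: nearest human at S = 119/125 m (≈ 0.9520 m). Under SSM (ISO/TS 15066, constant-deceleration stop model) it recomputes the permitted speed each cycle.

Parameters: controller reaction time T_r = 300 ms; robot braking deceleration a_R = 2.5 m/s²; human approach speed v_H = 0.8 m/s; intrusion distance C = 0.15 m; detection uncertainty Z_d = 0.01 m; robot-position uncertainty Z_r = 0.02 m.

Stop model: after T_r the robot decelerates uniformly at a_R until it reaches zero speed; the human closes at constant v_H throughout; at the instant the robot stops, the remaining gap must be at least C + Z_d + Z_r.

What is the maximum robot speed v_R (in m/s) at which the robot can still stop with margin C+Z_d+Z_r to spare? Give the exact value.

collect terms ⇒ (1/5)·v_R² + (31/50)·v_R + (-133/250) = 0
  disc = (31/50)² − 4·(1/5)·(-133/250) = 81/100 ; √disc = 9/10
  v_R = (−(31/50) + 9/10) / (2·(1/5)) = 7/10 m/s
check:
braking lasts T_s = (7/10)/(5/2) = 0.2800 s
robot in T_r: 0.7000·0.3000 = 0.2100 m
braking distance = 0.7000²/(2·2.5000) = 0.0980 m
human over T_r+T_s: 0.8000·(0.3000+0.2800) = 0.4640 m
margins: 0.1500+0.0100+0.0200 = 0.1800 m
sum ≈ 0.2100+0.0980+0.4640+0.1800 ≈ 0.9520 m = S ✓

v_R_max = 7/10 m/s = 0.7000 m/s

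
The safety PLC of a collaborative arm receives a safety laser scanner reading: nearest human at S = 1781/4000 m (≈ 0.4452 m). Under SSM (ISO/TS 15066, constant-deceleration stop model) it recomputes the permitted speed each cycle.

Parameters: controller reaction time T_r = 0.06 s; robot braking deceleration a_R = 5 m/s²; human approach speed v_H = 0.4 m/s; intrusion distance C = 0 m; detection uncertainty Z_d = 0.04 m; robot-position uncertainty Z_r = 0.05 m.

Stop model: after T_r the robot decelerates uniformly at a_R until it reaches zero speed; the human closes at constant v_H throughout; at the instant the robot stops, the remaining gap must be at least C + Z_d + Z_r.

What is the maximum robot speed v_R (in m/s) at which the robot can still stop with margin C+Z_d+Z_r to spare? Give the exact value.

at the boundary: (1/10)·v² + (7/50)·v + (-53/160) = 0
  disc = (7/50)² − 4·(1/10)·(-53/160) = 1521/10000 ; √disc = 39/100
  v_R = (−(7/50) + 39/100) / (2·(1/10)) = 5/4 m/s
check:
stop time T_s = (5/4)/5 = 0.2500 s
robot in T_r: 1.2500·0.0600 = 0.0750 m
robot covers 1.2500·0.2500 − ½·5.0000·0.2500² = 0.1562 m while stopping
human over T_r+T_s: 0.4000·(0.0600+0.2500) = 0.1240 m
residual clearance needed = 0.0000+0.0400+0.0500 = 0.0900 m
sum ≈ 0.0750+0.1562+0.1240+0.0900 ≈ 0.4452 m = S ✓

v_R_max = 5/4 m/s = 1.2500 m/s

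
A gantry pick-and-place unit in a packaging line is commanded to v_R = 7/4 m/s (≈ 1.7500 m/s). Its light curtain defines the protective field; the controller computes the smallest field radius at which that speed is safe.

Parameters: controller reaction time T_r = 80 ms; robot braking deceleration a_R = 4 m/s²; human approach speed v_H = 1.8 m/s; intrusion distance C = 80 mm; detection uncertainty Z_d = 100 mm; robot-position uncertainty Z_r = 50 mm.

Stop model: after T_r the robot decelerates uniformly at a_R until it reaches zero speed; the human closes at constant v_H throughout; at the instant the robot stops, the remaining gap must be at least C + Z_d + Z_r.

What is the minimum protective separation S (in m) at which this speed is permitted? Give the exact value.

braking lasts T_s = (7/4)/4 = 0.4375 s
robot in T_r: 1.7500·0.0800 = 0.1400 m
robot covers 1.7500·0.4375 − ½·4.0000·0.4375² = 0.3828 m while stopping
person approaches 1.8000·(0.0800+0.4375) = 0.9315 m
C+Z_d+Z_r = 0.0800+0.1000+0.0500 = 0.2300 m
S_min ≈ 0.1400+0.3828+0.9315+0.2300  ⇒  S_min = 26949/16000 m

S_min = 26949/16000 m = 1.6843 m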